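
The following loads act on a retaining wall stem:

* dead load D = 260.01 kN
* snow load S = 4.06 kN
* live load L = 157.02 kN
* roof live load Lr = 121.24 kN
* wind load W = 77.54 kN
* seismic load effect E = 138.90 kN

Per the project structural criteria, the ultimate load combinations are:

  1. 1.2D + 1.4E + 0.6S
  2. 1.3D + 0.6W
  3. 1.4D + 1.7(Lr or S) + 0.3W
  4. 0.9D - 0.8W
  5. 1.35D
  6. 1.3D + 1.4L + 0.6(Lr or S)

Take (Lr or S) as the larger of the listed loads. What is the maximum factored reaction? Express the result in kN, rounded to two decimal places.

(Lr or S) → Lr = 121.24 kN.
1. 1.2(260.01) + 1.4(138.90) + 0.6(4.06) = 312.01 + 194.46 + 2.44 = 508.91
2. 1.3(260.01) + 0.6(77.54) = 384.54
3. 1.4(260.01) + 1.7(121.24) + 0.3(77.54) = 364.01 + 206.11 + 23.26 = 593.38
4. 0.9(260.01) - 0.8(77.54) = 234.01 - 62.03 = 171.98
5. 1.35(260.01) = 351.01
6. 1.3(260.01) + 1.4(157.02) + 0.6(121.24) = 630.59
Combination 6 governs: V_u = 630.59 kN.

630.59 kN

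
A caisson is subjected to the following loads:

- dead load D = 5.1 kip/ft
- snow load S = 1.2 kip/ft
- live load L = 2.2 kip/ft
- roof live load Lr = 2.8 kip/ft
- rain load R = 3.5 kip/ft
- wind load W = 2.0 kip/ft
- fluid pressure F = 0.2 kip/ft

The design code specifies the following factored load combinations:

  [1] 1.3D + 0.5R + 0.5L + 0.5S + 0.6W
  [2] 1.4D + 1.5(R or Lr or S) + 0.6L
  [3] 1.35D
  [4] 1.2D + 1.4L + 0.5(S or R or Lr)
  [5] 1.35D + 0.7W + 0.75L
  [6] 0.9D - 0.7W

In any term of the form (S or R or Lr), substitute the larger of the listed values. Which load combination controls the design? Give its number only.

(R or Lr or S) → R = 3.5 kip/ft; (S or R or Lr) → R = 3.5 kip/ft.
[1] 1.3(5.1) + 0.5(3.5) + 0.5(2.2) + 0.5(1.2) + 0.6(2.0) = 6.63 + 1.75 + 1.10 + 0.60 + 1.20 = 11.28
[2] 1.4(5.1) + 1.5(3.5) + 0.6(2.2) = 7.14 + 5.25 + 1.32 = 13.71
[3] 1.35(5.1) = 6.89
[4] 1.2(5.1) + 1.4(2.2) + 0.5(3.5) = 6.12 + 3.08 + 1.75 = 10.95
[5] 1.35(5.1) + 0.7(2.0) + 0.75(2.2) = 6.89 + 1.40 + 1.65 = 9.94
[6] 0.9(5.1) - 0.7(2.0) = 4.59 - 1.40 = 3.19
The largest value is 13.71 kip/ft from combination 2.

Combination 2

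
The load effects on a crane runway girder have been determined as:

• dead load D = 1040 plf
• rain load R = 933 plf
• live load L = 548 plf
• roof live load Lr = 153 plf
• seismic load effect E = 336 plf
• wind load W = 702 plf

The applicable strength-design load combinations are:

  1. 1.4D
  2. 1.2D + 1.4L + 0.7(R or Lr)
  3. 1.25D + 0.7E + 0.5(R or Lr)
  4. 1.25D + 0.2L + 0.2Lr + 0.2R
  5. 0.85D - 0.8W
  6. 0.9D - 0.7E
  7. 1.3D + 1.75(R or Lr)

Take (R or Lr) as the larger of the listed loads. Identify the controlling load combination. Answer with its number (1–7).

Combination 7

(R or Lr) → R = 933 plf.
1. 1.4(1040) = 1456.0
2. 1.2(1040) + 1.4(548) + 0.7(933) = 1248.0 + 767.2 + 653.1 = 2668.3
3. 1.25(1040) + 0.7(336) + 0.5(933) = 1300.0 + 235.2 + 466.5 = 2001.7
4. 1.25(1040) + 0.2(548) + 0.2(153) + 0.2(933) = 1300.0 + 109.6 + 30.6 + 186.6 = 1626.8
5. 0.85(1040) - 0.8(702) = 884.0 - 561.6 = 322.4
6. 0.9(1040) - 0.7(336) = 936.0 - 235.2 = 700.8
7. 1.3(1040) + 1.75(933) = 1352.0 + 1632.8 = 2984.8
The largest value is 2984.8 plf from combination 7.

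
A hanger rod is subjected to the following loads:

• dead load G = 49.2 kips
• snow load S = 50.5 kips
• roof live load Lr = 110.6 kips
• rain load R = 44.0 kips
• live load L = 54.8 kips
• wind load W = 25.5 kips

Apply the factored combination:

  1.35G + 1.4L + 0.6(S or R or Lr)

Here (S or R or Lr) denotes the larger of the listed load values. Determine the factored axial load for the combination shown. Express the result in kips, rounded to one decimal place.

(S or R or Lr) → Lr = 110.6 kips.
1.35(49.2) + 1.4(54.8) + 0.6(110.6) = 66.4 + 76.7 + 66.4 = 209.5
P_u = 209.5 kips.

209.5 kips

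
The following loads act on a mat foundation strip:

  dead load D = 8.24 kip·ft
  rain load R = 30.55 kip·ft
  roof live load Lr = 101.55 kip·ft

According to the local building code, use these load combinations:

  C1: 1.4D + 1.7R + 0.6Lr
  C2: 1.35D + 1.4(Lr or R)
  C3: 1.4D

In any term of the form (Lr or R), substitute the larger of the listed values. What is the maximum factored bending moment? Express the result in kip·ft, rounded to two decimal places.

153.29 kip·ft

(Lr or R) → Lr = 101.55 kip·ft.
C1: 1.4(8.24) + 1.7(30.55) + 0.6(101.55) = 124.40
C2: 1.35(8.24) + 1.4(101.55) = 153.29
C3: 1.4(8.24) = 11.54
The controlling combination is 2, giving 153.29 kip·ft.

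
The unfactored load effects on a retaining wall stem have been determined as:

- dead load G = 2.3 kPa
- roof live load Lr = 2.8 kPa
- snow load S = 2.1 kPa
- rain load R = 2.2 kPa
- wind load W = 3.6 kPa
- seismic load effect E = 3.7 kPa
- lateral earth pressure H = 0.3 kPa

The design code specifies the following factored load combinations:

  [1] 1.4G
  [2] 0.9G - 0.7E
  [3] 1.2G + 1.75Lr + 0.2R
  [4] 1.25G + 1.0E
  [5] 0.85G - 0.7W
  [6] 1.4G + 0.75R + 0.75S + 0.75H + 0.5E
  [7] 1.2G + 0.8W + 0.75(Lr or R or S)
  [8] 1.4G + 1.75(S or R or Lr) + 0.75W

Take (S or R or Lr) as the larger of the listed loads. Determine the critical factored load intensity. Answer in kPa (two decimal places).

10.82 kPa

(Lr or R or S) → Lr = 2.8 kPa; (S or R or Lr) → Lr = 2.8 kPa.
[1] 1.4(2.3) = 3.22
[2] 0.9(2.3) - 0.7(3.7) = 2.07 - 2.59 = -0.52
[3] 1.2(2.3) + 1.75(2.8) + 0.2(2.2) = 2.76 + 4.90 + 0.44 = 8.10
[4] 1.25(2.3) + 1.0(3.7) = 2.88 + 3.70 = 6.58
[5] 0.85(2.3) - 0.7(3.6) = -0.57
[6] 1.4(2.3) + 0.75(2.2) + 0.75(2.1) + 0.75(0.3) + 0.5(3.7) = 8.52
[7] 1.2(2.3) + 0.8(3.6) + 0.75(2.8) = 2.76 + 2.88 + 2.10 = 7.74
[8] 1.4(2.3) + 1.75(2.8) + 0.75(3.6) = 3.22 + 4.90 + 2.70 = 10.82
The controlling combination is 8, giving 10.82 kPa.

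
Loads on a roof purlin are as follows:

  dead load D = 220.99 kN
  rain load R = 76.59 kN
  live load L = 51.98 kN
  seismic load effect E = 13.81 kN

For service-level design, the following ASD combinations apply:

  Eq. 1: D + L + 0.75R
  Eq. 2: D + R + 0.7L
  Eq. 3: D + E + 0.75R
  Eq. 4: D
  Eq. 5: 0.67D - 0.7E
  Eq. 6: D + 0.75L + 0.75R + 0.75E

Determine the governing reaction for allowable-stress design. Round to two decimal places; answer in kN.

333.97 kN

Eq. 1: 1.0(220.99) + 1.0(51.98) + 0.75(76.59) = 220.99 + 51.98 + 57.44 = 330.41
Eq. 2: 1.0(220.99) + 1.0(76.59) + 0.7(51.98) = 220.99 + 76.59 + 36.39 = 333.97
Eq. 3: 1.0(220.99) + 1.0(13.81) + 0.75(76.59) = 220.99 + 13.81 + 57.44 = 292.24
Eq. 4: 1.0(220.99) = 220.99
Eq. 5: 0.67(220.99) - 0.7(13.81) = 138.40
Eq. 6: 1.0(220.99) + 0.75(51.98) + 0.75(76.59) + 0.75(13.81) = 220.99 + 38.99 + 57.44 + 10.36 = 327.78
Maximum is from combination 2.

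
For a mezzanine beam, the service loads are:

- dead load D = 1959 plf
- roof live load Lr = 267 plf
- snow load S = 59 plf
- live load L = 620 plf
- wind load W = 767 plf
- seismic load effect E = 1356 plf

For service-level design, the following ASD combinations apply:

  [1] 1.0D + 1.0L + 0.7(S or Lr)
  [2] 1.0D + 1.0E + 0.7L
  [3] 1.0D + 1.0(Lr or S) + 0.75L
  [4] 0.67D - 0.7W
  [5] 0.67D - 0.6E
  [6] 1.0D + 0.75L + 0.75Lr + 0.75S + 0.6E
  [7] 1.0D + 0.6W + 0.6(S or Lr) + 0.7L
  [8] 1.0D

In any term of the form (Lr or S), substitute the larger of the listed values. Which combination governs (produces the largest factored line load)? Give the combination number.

Combination 2

(S or Lr) → Lr = 267 plf; (Lr or S) → Lr = 267 plf.
[1] 1.0(1959) + 1.0(620) + 0.7(267) = 1959.00 + 620.00 + 186.90 = 2765.90
[2] 1.0(1959) + 1.0(1356) + 0.7(620) = 1959.00 + 1356.00 + 434.00 = 3749.00
[3] 1.0(1959) + 1.0(267) + 0.75(620) = 1959.00 + 267.00 + 465.00 = 2691.00
[4] 0.67(1959) - 0.7(767) = 1312.53 - 536.90 = 775.63
[5] 0.67(1959) - 0.6(1356) = 1312.53 - 813.60 = 498.93
[6] 1.0(1959) + 0.75(620) + 0.75(267) + 0.75(59) + 0.6(1356) = 1959.00 + 465.00 + 200.25 + 44.25 + 813.60 = 3482.10
[7] 1.0(1959) + 0.6(767) + 0.6(267) + 0.7(620) = 1959.00 + 460.20 + 160.20 + 434.00 = 3013.40
[8] 1.0(1959) = 1959.00
The largest value is 3749.00 plf from combination 2.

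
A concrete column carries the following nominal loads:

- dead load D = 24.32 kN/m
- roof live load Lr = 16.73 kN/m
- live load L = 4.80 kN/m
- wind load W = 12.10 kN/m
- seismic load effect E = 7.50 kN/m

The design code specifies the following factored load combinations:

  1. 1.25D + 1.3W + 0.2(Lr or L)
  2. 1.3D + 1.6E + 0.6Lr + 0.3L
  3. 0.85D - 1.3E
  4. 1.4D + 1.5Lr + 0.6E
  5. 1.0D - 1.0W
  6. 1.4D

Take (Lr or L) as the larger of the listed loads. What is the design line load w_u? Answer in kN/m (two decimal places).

63.64 kN/m

(Lr or L) → Lr = 16.73 kN/m.
1. 1.25(24.32) + 1.3(12.10) + 0.2(16.73) = 49.48
2. 1.3(24.32) + 1.6(7.50) + 0.6(16.73) + 0.3(4.80) = 55.09
3. 0.85(24.32) - 1.3(7.50) = 10.92
4. 1.4(24.32) + 1.5(16.73) + 0.6(7.50) = 63.64
5. 1.0(24.32) - 1.0(12.10) = 12.22
6. 1.4(24.32) = 34.05
The controlling combination is 4, giving 63.64 kN/m.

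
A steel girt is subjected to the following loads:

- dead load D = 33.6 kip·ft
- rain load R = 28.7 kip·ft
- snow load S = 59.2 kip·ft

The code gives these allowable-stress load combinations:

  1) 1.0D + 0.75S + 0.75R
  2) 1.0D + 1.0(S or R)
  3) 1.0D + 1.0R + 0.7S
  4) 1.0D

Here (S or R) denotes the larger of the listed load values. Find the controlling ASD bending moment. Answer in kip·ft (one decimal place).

103.7 kip·ft

(S or R) → S = 59.2 kip·ft.
1) 1.0(33.6) + 0.75(59.2) + 0.75(28.7) = 99.5
2) 1.0(33.6) + 1.0(59.2) = 92.8
3) 1.0(33.6) + 1.0(28.7) + 0.7(59.2) = 103.7
4) 1.0(33.6) = 33.6
The controlling combination is 3, giving 103.7 kip·ft.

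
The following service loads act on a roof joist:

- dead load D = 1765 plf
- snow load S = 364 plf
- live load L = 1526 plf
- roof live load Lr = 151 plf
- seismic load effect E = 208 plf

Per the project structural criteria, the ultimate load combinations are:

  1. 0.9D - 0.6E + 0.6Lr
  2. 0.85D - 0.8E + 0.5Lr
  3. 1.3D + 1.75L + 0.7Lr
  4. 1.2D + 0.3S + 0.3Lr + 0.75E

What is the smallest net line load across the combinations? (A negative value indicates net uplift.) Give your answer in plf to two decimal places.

1. 0.9(1765) - 0.6(208) + 0.6(151) = 1588.50 - 124.80 + 90.60 = 1554.30
2. 0.85(1765) - 0.8(208) + 0.5(151) = 1500.25 - 166.40 + 75.50 = 1409.35
3. 1.3(1765) + 1.75(1526) + 0.7(151) = 2294.50 + 2670.50 + 105.70 = 5070.70
4. 1.2(1765) + 0.3(364) + 0.3(151) + 0.75(208) = 2118.00 + 109.20 + 45.30 + 156.00 = 2428.50
Combination 2 gives the minimum: 1409.35 plf.

1409.35 plf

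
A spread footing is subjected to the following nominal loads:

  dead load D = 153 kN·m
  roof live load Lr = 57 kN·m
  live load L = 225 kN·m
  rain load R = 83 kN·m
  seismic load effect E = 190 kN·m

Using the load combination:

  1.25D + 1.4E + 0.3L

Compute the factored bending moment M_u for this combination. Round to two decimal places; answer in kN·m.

524.75 kN·m

1.25(153) + 1.4(190) + 0.3(225) = 191.25 + 266.00 + 67.50 = 524.75
M_u = 524.75 kN·m.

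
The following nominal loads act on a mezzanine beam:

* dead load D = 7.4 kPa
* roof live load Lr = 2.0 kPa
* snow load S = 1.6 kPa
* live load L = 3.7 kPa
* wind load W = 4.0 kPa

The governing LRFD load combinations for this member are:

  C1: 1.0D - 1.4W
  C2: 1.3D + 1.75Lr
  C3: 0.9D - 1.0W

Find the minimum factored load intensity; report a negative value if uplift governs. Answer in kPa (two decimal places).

1.80 kPa

C1: 1.0(7.4) - 1.4(4.0) = 7.40 - 5.60 = 1.80
C2: 1.3(7.4) + 1.75(2.0) = 9.62 + 3.50 = 13.12
C3: 0.9(7.4) - 1.0(4.0) = 6.66 - 4.00 = 2.66
Combination 1 gives the minimum: 1.80 kPa.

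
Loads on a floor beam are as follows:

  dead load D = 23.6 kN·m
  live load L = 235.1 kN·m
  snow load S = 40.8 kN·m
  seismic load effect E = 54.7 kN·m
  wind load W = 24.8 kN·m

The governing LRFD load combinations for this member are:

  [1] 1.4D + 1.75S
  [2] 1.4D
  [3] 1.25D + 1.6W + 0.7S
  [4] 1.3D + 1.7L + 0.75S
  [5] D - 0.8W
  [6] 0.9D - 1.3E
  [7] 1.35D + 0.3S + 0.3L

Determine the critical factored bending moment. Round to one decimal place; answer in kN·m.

461.0 kN·m

[1] 1.4(23.6) + 1.75(40.8) = 33.0 + 71.4 = 104.4
[2] 1.4(23.6) = 33.0
[3] 1.25(23.6) + 1.6(24.8) + 0.7(40.8) = 97.7
[4] 1.3(23.6) + 1.7(235.1) + 0.75(40.8) = 30.7 + 399.7 + 30.6 = 461.0
[5] 1.0(23.6) - 0.8(24.8) = 23.6 - 19.8 = 3.8
[6] 0.9(23.6) - 1.3(54.7) = 21.2 - 71.1 = -49.9
[7] 1.35(23.6) + 0.3(40.8) + 0.3(235.1) = 31.9 + 12.2 + 70.5 = 114.6
The controlling combination is 4, giving 461.0 kN·m.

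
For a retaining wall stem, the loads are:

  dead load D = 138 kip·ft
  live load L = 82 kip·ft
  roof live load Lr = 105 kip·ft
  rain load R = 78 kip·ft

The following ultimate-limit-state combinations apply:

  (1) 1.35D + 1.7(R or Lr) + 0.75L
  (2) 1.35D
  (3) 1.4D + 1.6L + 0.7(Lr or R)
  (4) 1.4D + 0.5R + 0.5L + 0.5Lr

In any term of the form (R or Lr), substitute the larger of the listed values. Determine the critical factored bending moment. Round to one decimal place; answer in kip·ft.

(R or Lr) → Lr = 105 kip·ft; (Lr or R) → Lr = 105 kip·ft.
(1) 1.35(138) + 1.7(105) + 0.75(82) = 186.3 + 178.5 + 61.5 = 426.3
(2) 1.35(138) = 186.3
(3) 1.4(138) + 1.6(82) + 0.7(105) = 193.2 + 131.2 + 73.5 = 397.9
(4) 1.4(138) + 0.5(78) + 0.5(82) + 0.5(105) = 193.2 + 39.0 + 41.0 + 52.5 = 325.7
Maximum is from combination 1.

426.3 kip·ft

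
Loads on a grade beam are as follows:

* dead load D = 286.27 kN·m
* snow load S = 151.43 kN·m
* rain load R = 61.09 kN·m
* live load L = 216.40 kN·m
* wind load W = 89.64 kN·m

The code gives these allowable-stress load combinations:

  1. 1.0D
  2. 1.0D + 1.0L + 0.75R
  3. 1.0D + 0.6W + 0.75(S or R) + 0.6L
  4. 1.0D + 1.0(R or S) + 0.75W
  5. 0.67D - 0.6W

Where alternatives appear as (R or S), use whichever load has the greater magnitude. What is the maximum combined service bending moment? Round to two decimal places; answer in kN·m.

583.47 kN·m

(S or R) → S = 151.43 kN·m; (R or S) → S = 151.43 kN·m.
1. 1.0(286.27) = 286.27
2. 1.0(286.27) + 1.0(216.40) + 0.75(61.09) = 286.27 + 216.40 + 45.82 = 548.49
3. 1.0(286.27) + 0.6(89.64) + 0.75(151.43) + 0.6(216.40) = 583.47
4. 1.0(286.27) + 1.0(151.43) + 0.75(89.64) = 286.27 + 151.43 + 67.23 = 504.93
5. 0.67(286.27) - 0.6(89.64) = 191.80 - 53.78 = 138.02
The controlling combination is 3, giving 583.47 kN·m.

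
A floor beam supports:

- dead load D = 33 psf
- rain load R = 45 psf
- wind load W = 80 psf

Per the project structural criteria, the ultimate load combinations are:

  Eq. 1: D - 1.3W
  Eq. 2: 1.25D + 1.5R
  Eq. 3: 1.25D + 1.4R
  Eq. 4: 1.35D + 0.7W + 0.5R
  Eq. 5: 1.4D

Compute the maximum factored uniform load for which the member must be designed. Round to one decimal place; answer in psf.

Eq. 1: 1.0(33) - 1.3(80) = -71.0
Eq. 2: 1.25(33) + 1.5(45) = 108.8
Eq. 3: 1.25(33) + 1.4(45) = 104.3
Eq. 4: 1.35(33) + 0.7(80) + 0.5(45) = 123.1
Eq. 5: 1.4(33) = 46.2
Maximum is from combination 4.

123.1 psf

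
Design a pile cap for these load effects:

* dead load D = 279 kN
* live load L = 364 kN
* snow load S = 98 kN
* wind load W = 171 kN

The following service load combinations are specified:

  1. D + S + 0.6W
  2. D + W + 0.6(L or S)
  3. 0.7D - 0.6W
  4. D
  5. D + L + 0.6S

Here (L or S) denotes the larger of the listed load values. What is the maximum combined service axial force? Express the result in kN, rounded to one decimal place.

(L or S) → L = 364 kN.
1. 1.0(279) + 1.0(98) + 0.6(171) = 479.6
2. 1.0(279) + 1.0(171) + 0.6(364) = 668.4
3. 0.7(279) - 0.6(171) = 92.7
4. 1.0(279) = 279.0
5. 1.0(279) + 1.0(364) + 0.6(98) = 701.8
Maximum is from combination 5.

701.8 kN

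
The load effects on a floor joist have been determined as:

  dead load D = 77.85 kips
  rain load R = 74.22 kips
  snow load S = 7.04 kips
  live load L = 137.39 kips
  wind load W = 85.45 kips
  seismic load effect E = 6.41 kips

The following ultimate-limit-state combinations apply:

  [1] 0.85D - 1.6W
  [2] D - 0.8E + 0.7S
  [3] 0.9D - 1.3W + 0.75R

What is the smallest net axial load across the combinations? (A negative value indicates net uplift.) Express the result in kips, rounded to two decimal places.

[1] 0.85(77.85) - 1.6(85.45) = 66.17 - 136.72 = -70.55
[2] 1.0(77.85) - 0.8(6.41) + 0.7(7.04) = 77.85 - 5.13 + 4.93 = 77.65
[3] 0.9(77.85) - 1.3(85.45) + 0.75(74.22) = 70.07 - 111.09 + 55.67 = 14.65
Combination 1 gives the minimum: -70.55 kips.

-70.55 kips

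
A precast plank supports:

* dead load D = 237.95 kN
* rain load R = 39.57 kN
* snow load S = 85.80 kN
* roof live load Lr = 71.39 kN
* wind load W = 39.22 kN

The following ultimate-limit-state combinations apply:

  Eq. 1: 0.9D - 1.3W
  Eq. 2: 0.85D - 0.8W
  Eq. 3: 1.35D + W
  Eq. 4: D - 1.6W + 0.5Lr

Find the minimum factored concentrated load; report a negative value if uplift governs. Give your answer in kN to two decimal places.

163.17 kN

Eq. 1: 0.9(237.95) - 1.3(39.22) = 214.16 - 50.99 = 163.17
Eq. 2: 0.85(237.95) - 0.8(39.22) = 202.26 - 31.38 = 170.88
Eq. 3: 1.35(237.95) + 1.0(39.22) = 321.23 + 39.22 = 360.45
Eq. 4: 1.0(237.95) - 1.6(39.22) + 0.5(71.39) = 210.89
Combination 1 gives the minimum: 163.17 kN.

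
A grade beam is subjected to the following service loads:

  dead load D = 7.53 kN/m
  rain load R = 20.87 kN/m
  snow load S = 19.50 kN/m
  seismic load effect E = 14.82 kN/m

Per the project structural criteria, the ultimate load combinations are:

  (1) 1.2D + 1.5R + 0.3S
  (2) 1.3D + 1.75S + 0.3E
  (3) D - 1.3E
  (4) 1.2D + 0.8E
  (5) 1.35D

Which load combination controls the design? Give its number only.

(1) 1.2(7.53) + 1.5(20.87) + 0.3(19.50) = 46.19
(2) 1.3(7.53) + 1.75(19.50) + 0.3(14.82) = 48.36
(3) 1.0(7.53) - 1.3(14.82) = 7.53 - 19.27 = -11.74
(4) 1.2(7.53) + 0.8(14.82) = 20.89
(5) 1.35(7.53) = 10.17
The largest value is 48.36 kN/m from combination 2.

Combination 2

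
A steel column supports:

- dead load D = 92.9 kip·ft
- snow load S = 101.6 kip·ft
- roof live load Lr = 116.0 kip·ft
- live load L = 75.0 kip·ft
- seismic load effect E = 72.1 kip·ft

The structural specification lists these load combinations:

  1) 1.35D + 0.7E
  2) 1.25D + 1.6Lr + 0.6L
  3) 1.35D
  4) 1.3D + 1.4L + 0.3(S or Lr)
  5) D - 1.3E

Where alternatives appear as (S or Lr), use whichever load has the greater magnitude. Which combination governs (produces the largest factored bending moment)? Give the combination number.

(S or Lr) → Lr = 116.0 kip·ft.
1) 1.35(92.9) + 0.7(72.1) = 175.9
2) 1.25(92.9) + 1.6(116.0) + 0.6(75.0) = 346.7
3) 1.35(92.9) = 125.4
4) 1.3(92.9) + 1.4(75.0) + 0.3(116.0) = 260.6
5) 1.0(92.9) - 1.3(72.1) = -0.8
The largest value is 346.7 kip·ft from combination 2.

Combination 2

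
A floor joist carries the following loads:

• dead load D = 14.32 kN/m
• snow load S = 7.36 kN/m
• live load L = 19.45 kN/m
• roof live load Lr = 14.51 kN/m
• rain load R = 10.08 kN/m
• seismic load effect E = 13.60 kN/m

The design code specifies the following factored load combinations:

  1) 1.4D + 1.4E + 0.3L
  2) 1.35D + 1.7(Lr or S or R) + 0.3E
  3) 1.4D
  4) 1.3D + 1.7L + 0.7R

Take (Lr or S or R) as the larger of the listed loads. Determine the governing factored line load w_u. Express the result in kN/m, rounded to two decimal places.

(Lr or S or R) → Lr = 14.51 kN/m.
1) 1.4(14.32) + 1.4(13.60) + 0.3(19.45) = 44.92
2) 1.35(14.32) + 1.7(14.51) + 0.3(13.60) = 48.08
3) 1.4(14.32) = 20.05
4) 1.3(14.32) + 1.7(19.45) + 0.7(10.08) = 58.74
Maximum is from combination 4.

58.74 kN/m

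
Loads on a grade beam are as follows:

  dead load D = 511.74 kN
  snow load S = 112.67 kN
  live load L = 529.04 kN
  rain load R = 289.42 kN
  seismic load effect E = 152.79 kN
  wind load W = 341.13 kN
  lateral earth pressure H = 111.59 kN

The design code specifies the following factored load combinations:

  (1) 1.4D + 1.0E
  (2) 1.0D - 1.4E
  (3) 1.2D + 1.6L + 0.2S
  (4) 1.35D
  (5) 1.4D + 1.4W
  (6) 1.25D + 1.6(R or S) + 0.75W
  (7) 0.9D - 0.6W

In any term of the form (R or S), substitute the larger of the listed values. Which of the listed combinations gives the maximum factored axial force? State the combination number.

Combination 3

(R or S) → R = 289.42 kN.
(1) 1.4(511.74) + 1.0(152.79) = 716.44 + 152.79 = 869.23
(2) 1.0(511.74) - 1.4(152.79) = 511.74 - 213.91 = 297.83
(3) 1.2(511.74) + 1.6(529.04) + 0.2(112.67) = 1483.09
(4) 1.35(511.74) = 690.85
(5) 1.4(511.74) + 1.4(341.13) = 716.44 + 477.58 = 1194.02
(6) 1.25(511.74) + 1.6(289.42) + 0.75(341.13) = 1358.59
(7) 0.9(511.74) - 0.6(341.13) = 460.57 - 204.68 = 255.89
The largest value is 1483.09 kN from combination 3.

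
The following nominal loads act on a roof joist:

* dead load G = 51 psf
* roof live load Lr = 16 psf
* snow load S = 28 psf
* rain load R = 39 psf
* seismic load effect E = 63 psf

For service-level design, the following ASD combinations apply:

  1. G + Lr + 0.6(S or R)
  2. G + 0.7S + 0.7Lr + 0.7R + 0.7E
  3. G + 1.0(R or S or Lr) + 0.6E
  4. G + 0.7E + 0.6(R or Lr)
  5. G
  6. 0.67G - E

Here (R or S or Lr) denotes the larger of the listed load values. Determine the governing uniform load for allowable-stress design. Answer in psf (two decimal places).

153.20 psf

(S or R) → R = 39 psf; (R or S or Lr) → R = 39 psf; (R or Lr) → R = 39 psf.
1. 1.0(51) + 1.0(16) + 0.6(39) = 90.40
2. 1.0(51) + 0.7(28) + 0.7(16) + 0.7(39) + 0.7(63) = 153.20
3. 1.0(51) + 1.0(39) + 0.6(63) = 127.80
4. 1.0(51) + 0.7(63) + 0.6(39) = 118.50
5. 1.0(51) = 51.00
6. 0.67(51) - 1.0(63) = -28.83
Combination 2 governs: q = 153.20 psf.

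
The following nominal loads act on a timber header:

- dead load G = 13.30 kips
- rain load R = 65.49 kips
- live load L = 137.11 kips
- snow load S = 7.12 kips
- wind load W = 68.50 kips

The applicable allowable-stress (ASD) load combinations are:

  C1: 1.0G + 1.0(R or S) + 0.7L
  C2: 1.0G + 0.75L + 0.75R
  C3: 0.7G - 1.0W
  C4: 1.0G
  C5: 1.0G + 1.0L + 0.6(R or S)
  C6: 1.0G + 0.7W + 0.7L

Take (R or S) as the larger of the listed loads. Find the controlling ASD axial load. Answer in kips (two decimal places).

189.70 kips

(R or S) → R = 65.49 kips.
C1: 1.0(13.30) + 1.0(65.49) + 0.7(137.11) = 174.77
C2: 1.0(13.30) + 0.75(137.11) + 0.75(65.49) = 165.25
C3: 0.7(13.30) - 1.0(68.50) = -59.19
C4: 1.0(13.30) = 13.30
C5: 1.0(13.30) + 1.0(137.11) + 0.6(65.49) = 189.70
C6: 1.0(13.30) + 0.7(68.50) + 0.7(137.11) = 157.23
Combination 5 governs: P = 189.70 kips.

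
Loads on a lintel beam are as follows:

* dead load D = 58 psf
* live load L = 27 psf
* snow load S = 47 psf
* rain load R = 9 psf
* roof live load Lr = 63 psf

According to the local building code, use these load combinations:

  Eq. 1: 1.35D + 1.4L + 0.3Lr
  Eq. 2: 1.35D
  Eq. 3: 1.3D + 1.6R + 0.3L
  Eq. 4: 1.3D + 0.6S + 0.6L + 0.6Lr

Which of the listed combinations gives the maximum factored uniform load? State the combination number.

Combination 4

Eq. 1: 1.35(58) + 1.4(27) + 0.3(63) = 78.30 + 37.80 + 18.90 = 135.00
Eq. 2: 1.35(58) = 78.30
Eq. 3: 1.3(58) + 1.6(9) + 0.3(27) = 75.40 + 14.40 + 8.10 = 97.90
Eq. 4: 1.3(58) + 0.6(47) + 0.6(27) + 0.6(63) = 75.40 + 28.20 + 16.20 + 37.80 = 157.60
The largest value is 157.60 psf from combination 4.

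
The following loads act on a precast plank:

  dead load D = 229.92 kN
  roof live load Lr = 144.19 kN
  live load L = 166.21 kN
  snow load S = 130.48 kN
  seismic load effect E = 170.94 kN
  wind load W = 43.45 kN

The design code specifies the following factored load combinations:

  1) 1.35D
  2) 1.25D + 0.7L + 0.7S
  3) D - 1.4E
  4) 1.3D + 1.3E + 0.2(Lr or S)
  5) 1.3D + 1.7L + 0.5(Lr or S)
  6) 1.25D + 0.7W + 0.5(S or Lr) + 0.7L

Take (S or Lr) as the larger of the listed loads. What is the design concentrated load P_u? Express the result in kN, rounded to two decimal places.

(Lr or S) → Lr = 144.19 kN; (S or Lr) → Lr = 144.19 kN.
1) 1.35(229.92) = 310.39
2) 1.25(229.92) + 0.7(166.21) + 0.7(130.48) = 495.08
3) 1.0(229.92) - 1.4(170.94) = 229.92 - 239.32 = -9.40
4) 1.3(229.92) + 1.3(170.94) + 0.2(144.19) = 298.90 + 222.22 + 28.84 = 549.96
5) 1.3(229.92) + 1.7(166.21) + 0.5(144.19) = 653.55
6) 1.25(229.92) + 0.7(43.45) + 0.5(144.19) + 0.7(166.21) = 506.26
The controlling combination is 5, giving 653.55 kN.

653.55 kN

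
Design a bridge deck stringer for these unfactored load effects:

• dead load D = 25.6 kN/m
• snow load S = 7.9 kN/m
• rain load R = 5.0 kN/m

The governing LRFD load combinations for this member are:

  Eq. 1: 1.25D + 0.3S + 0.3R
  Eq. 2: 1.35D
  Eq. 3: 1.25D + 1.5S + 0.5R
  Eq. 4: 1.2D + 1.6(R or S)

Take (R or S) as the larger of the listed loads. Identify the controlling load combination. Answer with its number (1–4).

Combination 3

(R or S) → S = 7.9 kN/m.
Eq. 1: 1.25(25.6) + 0.3(7.9) + 0.3(5.0) = 32.00 + 2.37 + 1.50 = 35.87
Eq. 2: 1.35(25.6) = 34.56
Eq. 3: 1.25(25.6) + 1.5(7.9) + 0.5(5.0) = 32.00 + 11.85 + 2.50 = 46.35
Eq. 4: 1.2(25.6) + 1.6(7.9) = 30.72 + 12.64 = 43.36
The largest value is 46.35 kN/m from combination 3.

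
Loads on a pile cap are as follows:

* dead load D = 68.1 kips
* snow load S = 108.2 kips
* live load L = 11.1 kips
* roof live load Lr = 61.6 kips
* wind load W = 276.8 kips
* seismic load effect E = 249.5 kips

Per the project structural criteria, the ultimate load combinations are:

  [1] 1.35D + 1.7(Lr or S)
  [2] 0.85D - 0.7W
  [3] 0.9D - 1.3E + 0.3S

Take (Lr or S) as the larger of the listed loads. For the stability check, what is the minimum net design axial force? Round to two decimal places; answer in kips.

-230.60 kips

(Lr or S) → S = 108.2 kips.
[1] 1.35(68.1) + 1.7(108.2) = 91.94 + 183.94 = 275.88
[2] 0.85(68.1) - 0.7(276.8) = -135.88
[3] 0.9(68.1) - 1.3(249.5) + 0.3(108.2) = 61.29 - 324.35 + 32.46 = -230.60
Combination 3 gives the minimum: -230.60 kips.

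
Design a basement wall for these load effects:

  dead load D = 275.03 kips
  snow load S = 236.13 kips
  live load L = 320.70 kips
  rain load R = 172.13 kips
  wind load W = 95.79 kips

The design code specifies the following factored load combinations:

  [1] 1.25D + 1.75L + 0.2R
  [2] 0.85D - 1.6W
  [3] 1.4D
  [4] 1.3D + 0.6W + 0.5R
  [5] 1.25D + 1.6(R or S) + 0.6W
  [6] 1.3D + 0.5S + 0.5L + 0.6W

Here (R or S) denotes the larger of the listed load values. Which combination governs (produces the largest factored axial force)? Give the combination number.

(R or S) → S = 236.13 kips.
[1] 1.25(275.03) + 1.75(320.70) + 0.2(172.13) = 939.44
[2] 0.85(275.03) - 1.6(95.79) = 80.51
[3] 1.4(275.03) = 385.04
[4] 1.3(275.03) + 0.6(95.79) + 0.5(172.13) = 357.54 + 57.47 + 86.07 = 501.08
[5] 1.25(275.03) + 1.6(236.13) + 0.6(95.79) = 343.79 + 377.81 + 57.47 = 779.07
[6] 1.3(275.03) + 0.5(236.13) + 0.5(320.70) + 0.6(95.79) = 357.54 + 118.07 + 160.35 + 57.47 = 693.43
The largest value is 939.44 kips from combination 1.

Combination 1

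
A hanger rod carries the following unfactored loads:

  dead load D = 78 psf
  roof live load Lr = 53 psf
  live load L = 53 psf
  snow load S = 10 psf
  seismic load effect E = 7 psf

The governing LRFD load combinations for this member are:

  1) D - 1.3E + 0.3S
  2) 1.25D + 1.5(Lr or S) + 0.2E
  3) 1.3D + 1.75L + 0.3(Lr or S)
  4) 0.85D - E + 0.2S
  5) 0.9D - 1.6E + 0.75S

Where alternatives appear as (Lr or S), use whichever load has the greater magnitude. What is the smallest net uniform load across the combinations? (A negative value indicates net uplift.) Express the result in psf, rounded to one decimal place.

(Lr or S) → Lr = 53 psf.
1) 1.0(78) - 1.3(7) + 0.3(10) = 78.0 - 9.1 + 3.0 = 71.9
2) 1.25(78) + 1.5(53) + 0.2(7) = 97.5 + 79.5 + 1.4 = 178.4
3) 1.3(78) + 1.75(53) + 0.3(53) = 101.4 + 92.8 + 15.9 = 210.1
4) 0.85(78) - 1.0(7) + 0.2(10) = 66.3 - 7.0 + 2.0 = 61.3
5) 0.9(78) - 1.6(7) + 0.75(10) = 70.2 - 11.2 + 7.5 = 66.5
Combination 4 gives the minimum: 61.3 psf.

61.3 psf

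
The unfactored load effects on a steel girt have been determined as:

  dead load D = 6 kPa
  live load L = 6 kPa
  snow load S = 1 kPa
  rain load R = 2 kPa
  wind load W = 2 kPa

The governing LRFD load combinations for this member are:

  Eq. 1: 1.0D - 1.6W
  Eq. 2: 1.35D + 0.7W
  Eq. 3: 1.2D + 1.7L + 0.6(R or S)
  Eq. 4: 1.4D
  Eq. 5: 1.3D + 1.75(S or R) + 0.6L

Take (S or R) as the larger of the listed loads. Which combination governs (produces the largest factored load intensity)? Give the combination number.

Combination 3

(R or S) → R = 2 kPa; (S or R) → R = 2 kPa.
Eq. 1: 1.0(6) - 1.6(2) = 6.0 - 3.2 = 2.8
Eq. 2: 1.35(6) + 0.7(2) = 8.1 + 1.4 = 9.5
Eq. 3: 1.2(6) + 1.7(6) + 0.6(2) = 7.2 + 10.2 + 1.2 = 18.6
Eq. 4: 1.4(6) = 8.4
Eq. 5: 1.3(6) + 1.75(2) + 0.6(6) = 7.8 + 3.5 + 3.6 = 14.9
The largest value is 18.6 kPa from combination 3.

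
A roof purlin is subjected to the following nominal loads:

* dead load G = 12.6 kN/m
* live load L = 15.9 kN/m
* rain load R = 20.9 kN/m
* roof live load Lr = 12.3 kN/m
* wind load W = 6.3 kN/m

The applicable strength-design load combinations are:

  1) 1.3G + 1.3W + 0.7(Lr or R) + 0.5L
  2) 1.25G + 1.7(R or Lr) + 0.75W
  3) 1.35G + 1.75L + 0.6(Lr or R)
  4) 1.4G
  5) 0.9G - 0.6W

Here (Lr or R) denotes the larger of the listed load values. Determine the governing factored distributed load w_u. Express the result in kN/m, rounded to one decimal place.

57.4 kN/m

(Lr or R) → R = 20.9 kN/m; (R or Lr) → R = 20.9 kN/m.
1) 1.3(12.6) + 1.3(6.3) + 0.7(20.9) + 0.5(15.9) = 47.2
2) 1.25(12.6) + 1.7(20.9) + 0.75(6.3) = 56.0
3) 1.35(12.6) + 1.75(15.9) + 0.6(20.9) = 57.4
4) 1.4(12.6) = 17.6
5) 0.9(12.6) - 0.6(6.3) = 7.6
The controlling combination is 3, giving 57.4 kN/m.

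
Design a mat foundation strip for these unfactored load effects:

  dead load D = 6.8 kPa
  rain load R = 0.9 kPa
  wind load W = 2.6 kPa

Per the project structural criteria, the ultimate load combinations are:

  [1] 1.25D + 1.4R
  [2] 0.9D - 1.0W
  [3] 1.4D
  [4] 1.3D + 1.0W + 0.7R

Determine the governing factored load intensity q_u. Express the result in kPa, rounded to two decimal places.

12.07 kPa

[1] 1.25(6.8) + 1.4(0.9) = 8.50 + 1.26 = 9.76
[2] 0.9(6.8) - 1.0(2.6) = 6.12 - 2.60 = 3.52
[3] 1.4(6.8) = 9.52
[4] 1.3(6.8) + 1.0(2.6) + 0.7(0.9) = 8.84 + 2.60 + 0.63 = 12.07
Combination 4 governs: q_u = 12.07 kPa.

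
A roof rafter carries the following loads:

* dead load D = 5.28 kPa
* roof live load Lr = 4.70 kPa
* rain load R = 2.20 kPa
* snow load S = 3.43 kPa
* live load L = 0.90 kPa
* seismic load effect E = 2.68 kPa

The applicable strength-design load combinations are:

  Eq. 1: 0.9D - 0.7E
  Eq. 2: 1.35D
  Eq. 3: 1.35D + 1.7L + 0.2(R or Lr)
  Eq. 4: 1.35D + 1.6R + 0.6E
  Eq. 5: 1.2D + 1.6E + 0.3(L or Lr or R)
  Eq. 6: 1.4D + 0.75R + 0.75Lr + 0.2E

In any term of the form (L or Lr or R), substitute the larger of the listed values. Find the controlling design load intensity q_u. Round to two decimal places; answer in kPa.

(R or Lr) → Lr = 4.70 kPa; (L or Lr or R) → Lr = 4.70 kPa.
Eq. 1: 0.9(5.28) - 0.7(2.68) = 2.88
Eq. 2: 1.35(5.28) = 7.13
Eq. 3: 1.35(5.28) + 1.7(0.90) + 0.2(4.70) = 7.13 + 1.53 + 0.94 = 9.60
Eq. 4: 1.35(5.28) + 1.6(2.20) + 0.6(2.68) = 7.13 + 3.52 + 1.61 = 12.26
Eq. 5: 1.2(5.28) + 1.6(2.68) + 0.3(4.70) = 12.03
Eq. 6: 1.4(5.28) + 0.75(2.20) + 0.75(4.70) + 0.2(2.68) = 13.10
Combination 6 governs: q_u = 13.10 kPa.

13.10 kPa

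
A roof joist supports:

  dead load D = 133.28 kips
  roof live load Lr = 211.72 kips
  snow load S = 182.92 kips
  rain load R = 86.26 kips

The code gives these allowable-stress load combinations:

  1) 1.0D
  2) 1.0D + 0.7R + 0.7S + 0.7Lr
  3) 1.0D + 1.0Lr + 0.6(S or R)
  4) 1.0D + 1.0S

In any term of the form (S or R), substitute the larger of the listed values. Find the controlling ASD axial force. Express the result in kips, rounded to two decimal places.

469.91 kips

(S or R) → S = 182.92 kips.
1) 1.0(133.28) = 133.28
2) 1.0(133.28) + 0.7(86.26) + 0.7(182.92) + 0.7(211.72) = 469.91
3) 1.0(133.28) + 1.0(211.72) + 0.6(182.92) = 454.75
4) 1.0(133.28) + 1.0(182.92) = 316.20
Combination 2 governs: P = 469.91 kips.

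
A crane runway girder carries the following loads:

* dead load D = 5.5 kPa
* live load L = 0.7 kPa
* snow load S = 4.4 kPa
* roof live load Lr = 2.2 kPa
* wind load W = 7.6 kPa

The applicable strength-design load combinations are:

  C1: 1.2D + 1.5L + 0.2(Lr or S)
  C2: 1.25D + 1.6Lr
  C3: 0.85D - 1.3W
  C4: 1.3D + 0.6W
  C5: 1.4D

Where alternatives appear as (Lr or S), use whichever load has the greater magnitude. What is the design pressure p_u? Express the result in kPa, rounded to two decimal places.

11.71 kPa

(Lr or S) → S = 4.4 kPa.
C1: 1.2(5.5) + 1.5(0.7) + 0.2(4.4) = 6.60 + 1.05 + 0.88 = 8.53
C2: 1.25(5.5) + 1.6(2.2) = 6.88 + 3.52 = 10.40
C3: 0.85(5.5) - 1.3(7.6) = -5.21
C4: 1.3(5.5) + 0.6(7.6) = 7.15 + 4.56 = 11.71
C5: 1.4(5.5) = 7.70
The controlling combination is 4, giving 11.71 kPa.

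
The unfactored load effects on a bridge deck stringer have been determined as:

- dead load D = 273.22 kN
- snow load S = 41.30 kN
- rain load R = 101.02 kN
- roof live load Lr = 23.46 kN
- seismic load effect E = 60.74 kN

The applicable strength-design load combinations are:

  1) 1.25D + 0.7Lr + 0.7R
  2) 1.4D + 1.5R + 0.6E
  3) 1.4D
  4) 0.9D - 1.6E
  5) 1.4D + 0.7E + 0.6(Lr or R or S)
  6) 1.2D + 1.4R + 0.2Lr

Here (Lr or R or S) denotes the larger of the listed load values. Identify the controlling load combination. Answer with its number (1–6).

Combination 2

(Lr or R or S) → R = 101.02 kN.
1) 1.25(273.22) + 0.7(23.46) + 0.7(101.02) = 341.53 + 16.42 + 70.71 = 428.66
2) 1.4(273.22) + 1.5(101.02) + 0.6(60.74) = 382.51 + 151.53 + 36.44 = 570.48
3) 1.4(273.22) = 382.51
4) 0.9(273.22) - 1.6(60.74) = 148.71
5) 1.4(273.22) + 0.7(60.74) + 0.6(101.02) = 382.51 + 42.52 + 60.61 = 485.64
6) 1.2(273.22) + 1.4(101.02) + 0.2(23.46) = 327.86 + 141.43 + 4.69 = 473.98
The largest value is 570.48 kN from combination 2.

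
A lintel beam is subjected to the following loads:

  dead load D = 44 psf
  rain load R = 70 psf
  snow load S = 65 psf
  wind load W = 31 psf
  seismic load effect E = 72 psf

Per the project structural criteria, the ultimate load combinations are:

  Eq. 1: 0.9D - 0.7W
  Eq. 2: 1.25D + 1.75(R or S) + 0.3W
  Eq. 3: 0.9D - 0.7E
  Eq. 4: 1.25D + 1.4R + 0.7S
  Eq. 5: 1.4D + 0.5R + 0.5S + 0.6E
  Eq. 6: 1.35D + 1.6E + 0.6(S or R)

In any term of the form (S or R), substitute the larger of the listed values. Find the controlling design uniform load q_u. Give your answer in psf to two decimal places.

216.60 psf

(R or S) → R = 70 psf; (S or R) → R = 70 psf.
Eq. 1: 0.9(44) - 0.7(31) = 39.60 - 21.70 = 17.90
Eq. 2: 1.25(44) + 1.75(70) + 0.3(31) = 55.00 + 122.50 + 9.30 = 186.80
Eq. 3: 0.9(44) - 0.7(72) = 39.60 - 50.40 = -10.80
Eq. 4: 1.25(44) + 1.4(70) + 0.7(65) = 55.00 + 98.00 + 45.50 = 198.50
Eq. 5: 1.4(44) + 0.5(70) + 0.5(65) + 0.6(72) = 61.60 + 35.00 + 32.50 + 43.20 = 172.30
Eq. 6: 1.35(44) + 1.6(72) + 0.6(70) = 59.40 + 115.20 + 42.00 = 216.60
Combination 6 governs: q_u = 216.60 psf.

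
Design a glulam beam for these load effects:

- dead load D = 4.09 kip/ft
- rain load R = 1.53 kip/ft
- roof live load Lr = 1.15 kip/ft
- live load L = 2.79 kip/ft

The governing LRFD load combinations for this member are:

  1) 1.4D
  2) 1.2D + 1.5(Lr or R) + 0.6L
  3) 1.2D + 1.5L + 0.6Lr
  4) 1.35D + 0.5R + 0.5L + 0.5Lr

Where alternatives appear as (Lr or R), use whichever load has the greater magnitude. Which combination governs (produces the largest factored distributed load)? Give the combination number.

(Lr or R) → R = 1.53 kip/ft.
1) 1.4(4.09) = 5.73
2) 1.2(4.09) + 1.5(1.53) + 0.6(2.79) = 4.91 + 2.30 + 1.67 = 8.88
3) 1.2(4.09) + 1.5(2.79) + 0.6(1.15) = 9.78
4) 1.35(4.09) + 0.5(1.53) + 0.5(2.79) + 0.5(1.15) = 8.26
The largest value is 9.78 kip/ft from combination 3.

Combination 3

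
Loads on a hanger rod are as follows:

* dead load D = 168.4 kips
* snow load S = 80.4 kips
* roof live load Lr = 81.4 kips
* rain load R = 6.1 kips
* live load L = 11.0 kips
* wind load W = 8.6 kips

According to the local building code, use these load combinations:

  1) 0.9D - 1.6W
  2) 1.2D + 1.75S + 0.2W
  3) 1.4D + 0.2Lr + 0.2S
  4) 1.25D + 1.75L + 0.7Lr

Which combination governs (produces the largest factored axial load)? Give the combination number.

Combination 2

1) 0.9(168.4) - 1.6(8.6) = 137.80
2) 1.2(168.4) + 1.75(80.4) + 0.2(8.6) = 344.50
3) 1.4(168.4) + 0.2(81.4) + 0.2(80.4) = 268.12
4) 1.25(168.4) + 1.75(11.0) + 0.7(81.4) = 286.73
The largest value is 344.50 kips from combination 2.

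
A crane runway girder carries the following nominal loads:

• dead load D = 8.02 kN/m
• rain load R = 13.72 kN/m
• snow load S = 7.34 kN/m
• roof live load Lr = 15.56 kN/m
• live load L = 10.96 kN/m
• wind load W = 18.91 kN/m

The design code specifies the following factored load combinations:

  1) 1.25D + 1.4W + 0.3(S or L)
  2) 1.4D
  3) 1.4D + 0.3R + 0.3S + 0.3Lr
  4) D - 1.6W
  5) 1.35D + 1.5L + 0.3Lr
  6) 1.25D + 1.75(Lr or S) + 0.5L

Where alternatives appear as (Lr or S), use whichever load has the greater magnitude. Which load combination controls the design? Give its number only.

(S or L) → L = 10.96 kN/m; (Lr or S) → Lr = 15.56 kN/m.
1) 1.25(8.02) + 1.4(18.91) + 0.3(10.96) = 39.79
2) 1.4(8.02) = 11.23
3) 1.4(8.02) + 0.3(13.72) + 0.3(7.34) + 0.3(15.56) = 22.21
4) 1.0(8.02) - 1.6(18.91) = -22.24
5) 1.35(8.02) + 1.5(10.96) + 0.3(15.56) = 31.94
6) 1.25(8.02) + 1.75(15.56) + 0.5(10.96) = 42.74
The largest value is 42.74 kN/m from combination 6.

Combination 6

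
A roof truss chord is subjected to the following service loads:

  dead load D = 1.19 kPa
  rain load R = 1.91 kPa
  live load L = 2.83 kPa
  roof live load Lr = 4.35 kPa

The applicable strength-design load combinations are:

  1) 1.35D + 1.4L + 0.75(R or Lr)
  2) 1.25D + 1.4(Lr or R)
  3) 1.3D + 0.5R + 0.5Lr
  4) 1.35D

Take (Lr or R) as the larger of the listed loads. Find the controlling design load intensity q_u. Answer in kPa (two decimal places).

(R or Lr) → Lr = 4.35 kPa; (Lr or R) → Lr = 4.35 kPa.
1) 1.35(1.19) + 1.4(2.83) + 0.75(4.35) = 8.83
2) 1.25(1.19) + 1.4(4.35) = 7.58
3) 1.3(1.19) + 0.5(1.91) + 0.5(4.35) = 4.68
4) 1.35(1.19) = 1.61
Maximum is from combination 1.

8.83 kPa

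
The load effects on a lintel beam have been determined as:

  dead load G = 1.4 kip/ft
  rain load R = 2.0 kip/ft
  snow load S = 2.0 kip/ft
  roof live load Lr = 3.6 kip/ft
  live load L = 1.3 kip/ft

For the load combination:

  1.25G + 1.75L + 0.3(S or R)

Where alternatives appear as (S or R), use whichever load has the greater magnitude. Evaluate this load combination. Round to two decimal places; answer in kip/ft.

(S or R) → S = 2.0 kip/ft.
1.25(1.4) + 1.75(1.3) + 0.3(2.0) = 1.75 + 2.28 + 0.60 = 4.63
w_u = 4.63 kip/ft.

4.63 kip/ft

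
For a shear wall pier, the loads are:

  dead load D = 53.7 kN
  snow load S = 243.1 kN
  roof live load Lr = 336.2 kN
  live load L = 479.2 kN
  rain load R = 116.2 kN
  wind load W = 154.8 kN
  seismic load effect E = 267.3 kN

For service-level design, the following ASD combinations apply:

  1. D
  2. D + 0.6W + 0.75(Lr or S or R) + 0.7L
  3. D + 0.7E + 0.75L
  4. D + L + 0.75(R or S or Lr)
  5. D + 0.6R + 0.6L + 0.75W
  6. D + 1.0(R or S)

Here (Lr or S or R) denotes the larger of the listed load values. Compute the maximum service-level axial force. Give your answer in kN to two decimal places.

(Lr or S or R) → Lr = 336.2 kN; (R or S or Lr) → Lr = 336.2 kN; (R or S) → S = 243.1 kN.
1. 1.0(53.7) = 53.70
2. 1.0(53.7) + 0.6(154.8) + 0.75(336.2) + 0.7(479.2) = 734.17
3. 1.0(53.7) + 0.7(267.3) + 0.75(479.2) = 600.21
4. 1.0(53.7) + 1.0(479.2) + 0.75(336.2) = 785.05
5. 1.0(53.7) + 0.6(116.2) + 0.6(479.2) + 0.75(154.8) = 527.04
6. 1.0(53.7) + 1.0(243.1) = 296.80
Maximum is from combination 4.

785.05 kN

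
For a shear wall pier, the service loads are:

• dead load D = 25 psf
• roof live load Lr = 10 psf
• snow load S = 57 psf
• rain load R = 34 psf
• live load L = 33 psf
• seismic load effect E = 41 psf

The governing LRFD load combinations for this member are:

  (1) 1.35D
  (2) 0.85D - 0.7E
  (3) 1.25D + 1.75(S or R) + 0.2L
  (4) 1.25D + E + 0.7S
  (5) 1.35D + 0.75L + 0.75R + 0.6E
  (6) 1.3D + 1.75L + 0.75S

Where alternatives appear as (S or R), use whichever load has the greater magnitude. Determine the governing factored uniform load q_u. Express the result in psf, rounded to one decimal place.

137.6 psf

(S or R) → S = 57 psf.
(1) 1.35(25) = 33.8
(2) 0.85(25) - 0.7(41) = -7.5
(3) 1.25(25) + 1.75(57) + 0.2(33) = 137.6
(4) 1.25(25) + 1.0(41) + 0.7(57) = 112.2
(5) 1.35(25) + 0.75(33) + 0.75(34) + 0.6(41) = 108.6
(6) 1.3(25) + 1.75(33) + 0.75(57) = 133.0
Maximum is from combination 3.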